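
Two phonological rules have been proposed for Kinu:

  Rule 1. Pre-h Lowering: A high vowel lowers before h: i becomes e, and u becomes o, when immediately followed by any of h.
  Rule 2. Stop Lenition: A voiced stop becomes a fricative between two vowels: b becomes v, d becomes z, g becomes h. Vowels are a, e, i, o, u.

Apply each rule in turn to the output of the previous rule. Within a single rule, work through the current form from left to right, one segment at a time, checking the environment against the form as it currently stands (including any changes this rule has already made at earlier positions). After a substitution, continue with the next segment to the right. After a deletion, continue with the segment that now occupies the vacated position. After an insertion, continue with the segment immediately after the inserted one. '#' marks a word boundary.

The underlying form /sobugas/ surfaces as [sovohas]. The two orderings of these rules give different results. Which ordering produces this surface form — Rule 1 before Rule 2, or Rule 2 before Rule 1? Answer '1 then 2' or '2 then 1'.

Order 1 then 2:
  1 Pre-h Lowering: no change — [sobugas]
  2 Stop Lenition: [sobugas] → [sovuhas]
  result: [sovuhas]
Order 2 then 1:
  2 Stop Lenition: [sobugas] → [sovuhas]
  1 Pre-h Lowering: [sovuhas] → [sovohas]
  result: [sovohas]

2 then 1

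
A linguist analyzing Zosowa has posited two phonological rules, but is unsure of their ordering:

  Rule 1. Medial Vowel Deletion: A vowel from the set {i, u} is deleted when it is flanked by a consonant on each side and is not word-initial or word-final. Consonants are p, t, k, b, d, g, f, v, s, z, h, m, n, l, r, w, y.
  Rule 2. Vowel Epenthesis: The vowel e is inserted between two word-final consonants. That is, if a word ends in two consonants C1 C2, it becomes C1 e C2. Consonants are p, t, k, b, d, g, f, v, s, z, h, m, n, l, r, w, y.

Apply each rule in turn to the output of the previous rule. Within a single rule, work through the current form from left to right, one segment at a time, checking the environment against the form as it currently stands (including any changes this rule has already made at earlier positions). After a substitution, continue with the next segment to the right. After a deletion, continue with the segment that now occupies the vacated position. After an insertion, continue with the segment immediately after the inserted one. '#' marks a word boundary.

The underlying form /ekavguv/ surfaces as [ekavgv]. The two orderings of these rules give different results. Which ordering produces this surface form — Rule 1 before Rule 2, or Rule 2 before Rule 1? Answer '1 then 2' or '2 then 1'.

2 then 1

Order 1 then 2:
  1 Medial Vowel Deletion: [ekavguv] → [ekavgv]
  2 Vowel Epenthesis: [ekavgv] → [ekavgev]
  result: [ekavgev]
Order 2 then 1:
  2 Vowel Epenthesis: no change — [ekavguv]
  1 Medial Vowel Deletion: [ekavguv] → [ekavgv]
  result: [ekavgv]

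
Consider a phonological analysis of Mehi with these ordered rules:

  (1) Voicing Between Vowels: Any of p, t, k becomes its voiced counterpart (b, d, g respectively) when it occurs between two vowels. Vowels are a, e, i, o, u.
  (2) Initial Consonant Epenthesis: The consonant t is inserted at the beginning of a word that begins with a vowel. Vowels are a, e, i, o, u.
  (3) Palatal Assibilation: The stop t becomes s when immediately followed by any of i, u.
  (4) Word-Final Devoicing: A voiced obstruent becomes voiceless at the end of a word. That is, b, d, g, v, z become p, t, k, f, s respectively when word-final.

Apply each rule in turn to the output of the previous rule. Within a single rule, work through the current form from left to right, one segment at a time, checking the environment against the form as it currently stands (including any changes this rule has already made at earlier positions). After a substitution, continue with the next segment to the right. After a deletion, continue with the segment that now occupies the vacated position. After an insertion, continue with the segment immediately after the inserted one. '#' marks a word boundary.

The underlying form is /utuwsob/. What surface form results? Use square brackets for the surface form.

(1) Voicing Between Vowels: [utuwsob] → [uduwsob]
(2) Initial Consonant Epenthesis: [uduwsob] → [tuduwsob]
(3) Palatal Assibilation: [tuduwsob] → [suduwsob]
(4) Word-Final Devoicing: [suduwsob] → [suduwsop]

[suduwsop]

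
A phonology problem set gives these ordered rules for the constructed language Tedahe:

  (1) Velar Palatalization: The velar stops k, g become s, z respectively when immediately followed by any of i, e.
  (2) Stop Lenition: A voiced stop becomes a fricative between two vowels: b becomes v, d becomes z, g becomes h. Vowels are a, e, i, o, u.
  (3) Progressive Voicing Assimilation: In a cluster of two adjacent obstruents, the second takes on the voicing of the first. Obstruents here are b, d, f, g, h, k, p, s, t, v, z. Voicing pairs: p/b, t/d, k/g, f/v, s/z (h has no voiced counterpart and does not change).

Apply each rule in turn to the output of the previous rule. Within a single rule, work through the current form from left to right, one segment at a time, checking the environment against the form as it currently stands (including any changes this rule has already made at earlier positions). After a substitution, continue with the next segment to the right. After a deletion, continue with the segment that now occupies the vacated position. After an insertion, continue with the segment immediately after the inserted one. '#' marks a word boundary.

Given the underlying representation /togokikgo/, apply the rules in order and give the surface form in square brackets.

[tohosikko]

(1) Velar Palatalization: [togokikgo] → [togosikgo]
(2) Stop Lenition: [togosikgo] → [tohosikgo]
(3) Progressive Voicing Assimilation: [tohosikgo] → [tohosikko]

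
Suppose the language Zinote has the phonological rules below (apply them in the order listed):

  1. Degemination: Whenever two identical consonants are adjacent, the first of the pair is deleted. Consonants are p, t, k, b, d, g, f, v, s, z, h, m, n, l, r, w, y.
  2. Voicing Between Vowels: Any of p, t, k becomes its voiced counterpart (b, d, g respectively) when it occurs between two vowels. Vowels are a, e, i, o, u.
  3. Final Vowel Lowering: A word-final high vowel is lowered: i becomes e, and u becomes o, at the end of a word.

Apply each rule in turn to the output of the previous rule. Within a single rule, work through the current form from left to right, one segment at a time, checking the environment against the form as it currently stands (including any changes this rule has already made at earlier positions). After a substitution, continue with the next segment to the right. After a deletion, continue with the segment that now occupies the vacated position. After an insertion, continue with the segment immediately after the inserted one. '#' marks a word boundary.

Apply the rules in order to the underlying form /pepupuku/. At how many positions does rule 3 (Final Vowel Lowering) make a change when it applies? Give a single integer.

1

1 Degemination: no change — [pepupuku]
2 Voicing Between Vowels: [pepupuku] → [pebubugu]
3 Final Vowel Lowering: [pebubugu] → [pebubugo]
Rule 3 changed 1 position(s).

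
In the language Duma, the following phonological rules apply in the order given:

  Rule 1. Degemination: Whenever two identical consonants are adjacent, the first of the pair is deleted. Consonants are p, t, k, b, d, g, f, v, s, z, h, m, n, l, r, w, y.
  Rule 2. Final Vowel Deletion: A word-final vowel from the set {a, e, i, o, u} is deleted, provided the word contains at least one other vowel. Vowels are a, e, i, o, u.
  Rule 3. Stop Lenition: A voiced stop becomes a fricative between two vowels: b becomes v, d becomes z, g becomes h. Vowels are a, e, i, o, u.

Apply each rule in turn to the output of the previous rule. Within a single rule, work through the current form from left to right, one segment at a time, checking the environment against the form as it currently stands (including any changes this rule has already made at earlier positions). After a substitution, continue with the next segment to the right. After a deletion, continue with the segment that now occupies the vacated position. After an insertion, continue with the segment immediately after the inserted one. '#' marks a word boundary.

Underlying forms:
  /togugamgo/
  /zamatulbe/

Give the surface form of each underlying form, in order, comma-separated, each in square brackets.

/togugamgo/:
  Rule 1 Degemination: no change — [togugamgo]
  Rule 2 Final Vowel Deletion: [togugamgo] → [togugamg]
  Rule 3 Stop Lenition: [togugamg] → [tohuhamg]
/zamatulbe/:
  Rule 1 Degemination: no change — [zamatulbe]
  Rule 2 Final Vowel Deletion: [zamatulbe] → [zamatulb]
  Rule 3 Stop Lenition: no change — [zamatulb]

[tohuhamg], [zamatulb]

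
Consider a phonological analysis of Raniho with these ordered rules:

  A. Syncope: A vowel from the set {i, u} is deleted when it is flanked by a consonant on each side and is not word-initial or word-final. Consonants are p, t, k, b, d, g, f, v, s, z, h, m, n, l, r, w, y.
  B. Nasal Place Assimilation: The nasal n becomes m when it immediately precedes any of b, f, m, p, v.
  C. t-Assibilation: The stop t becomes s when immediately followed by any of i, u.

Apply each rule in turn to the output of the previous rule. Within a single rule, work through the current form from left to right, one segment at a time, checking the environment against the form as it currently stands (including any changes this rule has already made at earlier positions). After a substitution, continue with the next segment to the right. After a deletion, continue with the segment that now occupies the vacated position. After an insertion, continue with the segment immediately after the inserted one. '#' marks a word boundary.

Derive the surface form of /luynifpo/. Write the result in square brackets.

[lymfpo]

A Syncope: [luynifpo] → [lynfpo]
B Nasal Place Assimilation: [lynfpo] → [lymfpo]
C t-Assibilation: no change — [lymfpo]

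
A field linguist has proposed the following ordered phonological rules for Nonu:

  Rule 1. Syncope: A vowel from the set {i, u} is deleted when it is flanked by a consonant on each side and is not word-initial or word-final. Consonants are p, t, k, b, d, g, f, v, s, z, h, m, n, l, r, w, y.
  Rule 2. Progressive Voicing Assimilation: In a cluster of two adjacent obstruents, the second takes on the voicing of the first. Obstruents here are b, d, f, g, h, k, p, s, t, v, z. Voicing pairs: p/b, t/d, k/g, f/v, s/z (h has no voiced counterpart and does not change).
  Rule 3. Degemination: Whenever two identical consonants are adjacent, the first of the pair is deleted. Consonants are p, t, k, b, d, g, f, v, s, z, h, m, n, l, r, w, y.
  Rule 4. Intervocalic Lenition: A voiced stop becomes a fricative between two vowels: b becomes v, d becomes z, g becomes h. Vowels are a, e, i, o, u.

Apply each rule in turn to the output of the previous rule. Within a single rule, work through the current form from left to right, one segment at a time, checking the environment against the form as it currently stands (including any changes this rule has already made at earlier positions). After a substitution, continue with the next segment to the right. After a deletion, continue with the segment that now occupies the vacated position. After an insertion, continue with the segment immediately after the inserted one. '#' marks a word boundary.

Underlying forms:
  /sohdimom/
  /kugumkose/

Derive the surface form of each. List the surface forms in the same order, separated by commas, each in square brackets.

/sohdimom/:
  Rule 1 Syncope: [sohdimom] → [sohdmom]
  Rule 2 Progressive Voicing Assimilation: [sohdmom] → [sohtmom]
  Rule 3 Degemination: no change — [sohtmom]
  Rule 4 Intervocalic Lenition: no change — [sohtmom]
/kugumkose/:
  Rule 1 Syncope: [kugumkose] → [kgmkose]
  Rule 2 Progressive Voicing Assimilation: [kgmkose] → [kkmkose]
  Rule 3 Degemination: [kkmkose] → [kmkose]
  Rule 4 Intervocalic Lenition: no change — [kmkose]

[sohtmom], [kmkose]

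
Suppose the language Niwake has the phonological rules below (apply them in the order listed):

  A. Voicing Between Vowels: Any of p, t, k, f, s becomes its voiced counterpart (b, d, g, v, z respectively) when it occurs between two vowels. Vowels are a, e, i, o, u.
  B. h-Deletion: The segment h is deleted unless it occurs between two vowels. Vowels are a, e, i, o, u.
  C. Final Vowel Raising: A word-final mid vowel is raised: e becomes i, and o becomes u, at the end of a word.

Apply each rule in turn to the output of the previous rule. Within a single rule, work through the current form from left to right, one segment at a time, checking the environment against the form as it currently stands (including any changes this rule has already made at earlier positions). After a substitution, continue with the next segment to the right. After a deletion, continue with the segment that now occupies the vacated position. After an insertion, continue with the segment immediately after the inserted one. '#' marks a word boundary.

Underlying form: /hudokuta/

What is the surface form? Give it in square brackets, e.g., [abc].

A Voicing Between Vowels: [hudokuta] → [hudoguda]
B h-Deletion: [hudoguda] → [udoguda]
C Final Vowel Raising: no change — [udoguda]

[udoguda]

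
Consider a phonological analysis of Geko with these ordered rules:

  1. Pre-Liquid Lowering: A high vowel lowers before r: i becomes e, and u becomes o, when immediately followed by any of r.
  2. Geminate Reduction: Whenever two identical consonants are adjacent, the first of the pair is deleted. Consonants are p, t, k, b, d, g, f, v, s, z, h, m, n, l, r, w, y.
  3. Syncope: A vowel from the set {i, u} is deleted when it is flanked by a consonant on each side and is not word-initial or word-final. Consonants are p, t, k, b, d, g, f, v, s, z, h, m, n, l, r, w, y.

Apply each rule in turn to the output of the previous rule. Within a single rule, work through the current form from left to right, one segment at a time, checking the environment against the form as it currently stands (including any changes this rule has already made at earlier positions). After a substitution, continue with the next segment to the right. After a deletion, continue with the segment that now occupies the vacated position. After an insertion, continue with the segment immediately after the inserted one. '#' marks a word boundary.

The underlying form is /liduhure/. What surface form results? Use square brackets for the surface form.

1 Pre-Liquid Lowering: [liduhure] → [liduhore]
2 Geminate Reduction: no change — [liduhore]
3 Syncope: [liduhore] → [ldhore]

[ldhore]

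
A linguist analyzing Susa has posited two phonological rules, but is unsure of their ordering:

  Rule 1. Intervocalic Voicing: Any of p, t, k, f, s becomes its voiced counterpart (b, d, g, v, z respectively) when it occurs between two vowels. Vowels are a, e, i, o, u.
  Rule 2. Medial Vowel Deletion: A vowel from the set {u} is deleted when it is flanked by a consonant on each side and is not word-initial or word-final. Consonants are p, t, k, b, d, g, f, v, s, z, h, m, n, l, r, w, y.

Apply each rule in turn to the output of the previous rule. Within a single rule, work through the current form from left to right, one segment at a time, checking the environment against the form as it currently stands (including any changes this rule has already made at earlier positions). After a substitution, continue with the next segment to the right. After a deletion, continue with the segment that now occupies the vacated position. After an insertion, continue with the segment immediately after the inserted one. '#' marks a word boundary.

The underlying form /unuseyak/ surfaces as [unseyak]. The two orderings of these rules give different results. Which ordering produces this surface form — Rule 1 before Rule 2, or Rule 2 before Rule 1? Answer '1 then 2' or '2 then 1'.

2 then 1

Order 1 then 2:
  1 Intervocalic Voicing: [unuseyak] → [unuzeyak]
  2 Medial Vowel Deletion: [unuzeyak] → [unzeyak]
  result: [unzeyak]
Order 2 then 1:
  2 Medial Vowel Deletion: [unuseyak] → [unseyak]
  1 Intervocalic Voicing: no change — [unseyak]
  result: [unseyak]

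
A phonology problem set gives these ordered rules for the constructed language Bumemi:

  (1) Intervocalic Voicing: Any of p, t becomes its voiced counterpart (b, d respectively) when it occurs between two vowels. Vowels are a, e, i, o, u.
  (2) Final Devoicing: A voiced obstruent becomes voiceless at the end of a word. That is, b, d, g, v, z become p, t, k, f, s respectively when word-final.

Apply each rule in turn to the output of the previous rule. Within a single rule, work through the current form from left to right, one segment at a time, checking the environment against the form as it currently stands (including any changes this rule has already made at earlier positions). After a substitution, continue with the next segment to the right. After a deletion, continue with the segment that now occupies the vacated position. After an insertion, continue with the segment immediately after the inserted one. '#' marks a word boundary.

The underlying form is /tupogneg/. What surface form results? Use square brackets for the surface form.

(1) Intervocalic Voicing: [tupogneg] → [tubogneg]
(2) Final Devoicing: [tubogneg] → [tubognek]

[tubognek]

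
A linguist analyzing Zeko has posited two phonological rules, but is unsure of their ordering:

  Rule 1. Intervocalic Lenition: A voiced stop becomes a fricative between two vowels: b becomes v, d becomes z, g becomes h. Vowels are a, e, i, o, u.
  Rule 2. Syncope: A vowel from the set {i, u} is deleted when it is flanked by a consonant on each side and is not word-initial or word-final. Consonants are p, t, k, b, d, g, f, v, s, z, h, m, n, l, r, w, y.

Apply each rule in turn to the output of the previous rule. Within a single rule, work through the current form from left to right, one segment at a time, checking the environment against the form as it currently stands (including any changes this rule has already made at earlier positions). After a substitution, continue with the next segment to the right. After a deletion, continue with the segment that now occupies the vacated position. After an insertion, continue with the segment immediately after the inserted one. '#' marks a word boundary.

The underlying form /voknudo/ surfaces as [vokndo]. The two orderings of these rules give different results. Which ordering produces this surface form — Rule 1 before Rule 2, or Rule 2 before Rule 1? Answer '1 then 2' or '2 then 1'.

Order 1 then 2:
  1 Intervocalic Lenition: [voknudo] → [voknuzo]
  2 Syncope: [voknuzo] → [voknzo]
  result: [voknzo]
Order 2 then 1:
  2 Syncope: [voknudo] → [vokndo]
  1 Intervocalic Lenition: no change — [vokndo]
  result: [vokndo]

2 then 1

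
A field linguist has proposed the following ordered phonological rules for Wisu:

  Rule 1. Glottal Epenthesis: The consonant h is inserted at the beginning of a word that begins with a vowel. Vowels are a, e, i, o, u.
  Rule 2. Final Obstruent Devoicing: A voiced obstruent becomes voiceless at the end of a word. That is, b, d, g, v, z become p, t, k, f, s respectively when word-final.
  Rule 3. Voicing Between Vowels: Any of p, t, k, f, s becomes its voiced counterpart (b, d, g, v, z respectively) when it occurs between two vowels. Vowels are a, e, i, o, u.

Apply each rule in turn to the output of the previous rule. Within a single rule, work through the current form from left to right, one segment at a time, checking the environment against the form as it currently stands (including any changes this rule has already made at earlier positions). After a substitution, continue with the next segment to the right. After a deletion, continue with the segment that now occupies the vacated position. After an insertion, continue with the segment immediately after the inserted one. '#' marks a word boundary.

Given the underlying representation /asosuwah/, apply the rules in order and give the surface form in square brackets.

Rule 1 Glottal Epenthesis: [asosuwah] → [hasosuwah]
Rule 2 Final Obstruent Devoicing: no change — [hasosuwah]
Rule 3 Voicing Between Vowels: [hasosuwah] → [hazozuwah]

[hazozuwah]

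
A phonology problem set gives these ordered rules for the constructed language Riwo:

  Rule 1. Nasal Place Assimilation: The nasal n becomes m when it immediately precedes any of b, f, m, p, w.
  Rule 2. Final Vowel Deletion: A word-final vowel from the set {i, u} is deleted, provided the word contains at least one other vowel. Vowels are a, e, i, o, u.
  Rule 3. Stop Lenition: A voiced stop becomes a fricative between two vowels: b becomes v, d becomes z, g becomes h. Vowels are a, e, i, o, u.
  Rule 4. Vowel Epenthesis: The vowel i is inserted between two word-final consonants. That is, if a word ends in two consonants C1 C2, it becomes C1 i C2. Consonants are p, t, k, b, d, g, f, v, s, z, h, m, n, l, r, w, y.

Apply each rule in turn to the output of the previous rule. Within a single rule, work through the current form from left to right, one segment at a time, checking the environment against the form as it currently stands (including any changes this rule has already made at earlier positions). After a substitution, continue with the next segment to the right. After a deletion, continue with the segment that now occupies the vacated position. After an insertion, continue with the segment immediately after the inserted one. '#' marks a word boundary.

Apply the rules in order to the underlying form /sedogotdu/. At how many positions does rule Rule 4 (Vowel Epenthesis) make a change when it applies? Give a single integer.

Rule 1 Nasal Place Assimilation: no change — [sedogotdu]
Rule 2 Final Vowel Deletion: [sedogotdu] → [sedogotd]
Rule 3 Stop Lenition: [sedogotd] → [sezohotd]
Rule 4 Vowel Epenthesis: [sezohotd] → [sezohotid]
Rule Rule 4 changed 1 position(s).

1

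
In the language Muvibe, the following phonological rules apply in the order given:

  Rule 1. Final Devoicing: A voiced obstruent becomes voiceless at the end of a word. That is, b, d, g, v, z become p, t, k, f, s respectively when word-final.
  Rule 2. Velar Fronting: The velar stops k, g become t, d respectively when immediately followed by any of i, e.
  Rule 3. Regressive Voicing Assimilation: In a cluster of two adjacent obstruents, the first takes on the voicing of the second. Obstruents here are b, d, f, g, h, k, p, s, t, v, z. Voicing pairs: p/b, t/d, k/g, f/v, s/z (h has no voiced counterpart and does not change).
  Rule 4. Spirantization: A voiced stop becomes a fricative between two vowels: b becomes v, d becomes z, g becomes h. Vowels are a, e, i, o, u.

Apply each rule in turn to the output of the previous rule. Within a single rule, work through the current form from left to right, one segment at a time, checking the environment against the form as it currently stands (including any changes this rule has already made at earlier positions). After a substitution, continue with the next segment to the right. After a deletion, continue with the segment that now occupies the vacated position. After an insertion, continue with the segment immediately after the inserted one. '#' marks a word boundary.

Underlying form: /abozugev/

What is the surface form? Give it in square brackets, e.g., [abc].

Rule 1 Final Devoicing: [abozugev] → [abozugef]
Rule 2 Velar Fronting: [abozugef] → [abozudef]
Rule 3 Regressive Voicing Assimilation: no change — [abozudef]
Rule 4 Spirantization: [abozudef] → [avozuzef]

[avozuzef]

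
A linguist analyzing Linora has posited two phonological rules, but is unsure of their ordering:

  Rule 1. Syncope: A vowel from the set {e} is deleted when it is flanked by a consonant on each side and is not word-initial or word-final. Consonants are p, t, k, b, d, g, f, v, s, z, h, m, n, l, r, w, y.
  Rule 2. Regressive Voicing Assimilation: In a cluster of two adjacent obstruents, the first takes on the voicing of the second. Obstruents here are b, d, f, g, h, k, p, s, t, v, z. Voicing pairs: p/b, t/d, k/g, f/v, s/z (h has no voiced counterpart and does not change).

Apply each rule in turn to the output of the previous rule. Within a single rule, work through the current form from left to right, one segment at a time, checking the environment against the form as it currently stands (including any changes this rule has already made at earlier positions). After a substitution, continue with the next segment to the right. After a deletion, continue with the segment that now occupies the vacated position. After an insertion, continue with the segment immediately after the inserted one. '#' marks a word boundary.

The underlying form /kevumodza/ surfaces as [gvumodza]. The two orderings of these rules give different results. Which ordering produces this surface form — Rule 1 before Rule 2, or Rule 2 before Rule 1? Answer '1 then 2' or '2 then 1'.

1 then 2

Order 1 then 2:
  1 Syncope: [kevumodza] → [kvumodza]
  2 Regressive Voicing Assimilation: [kvumodza] → [gvumodza]
  result: [gvumodza]
Order 2 then 1:
  2 Regressive Voicing Assimilation: no change — [kevumodza]
  1 Syncope: [kevumodza] → [kvumodza]
  result: [kvumodza]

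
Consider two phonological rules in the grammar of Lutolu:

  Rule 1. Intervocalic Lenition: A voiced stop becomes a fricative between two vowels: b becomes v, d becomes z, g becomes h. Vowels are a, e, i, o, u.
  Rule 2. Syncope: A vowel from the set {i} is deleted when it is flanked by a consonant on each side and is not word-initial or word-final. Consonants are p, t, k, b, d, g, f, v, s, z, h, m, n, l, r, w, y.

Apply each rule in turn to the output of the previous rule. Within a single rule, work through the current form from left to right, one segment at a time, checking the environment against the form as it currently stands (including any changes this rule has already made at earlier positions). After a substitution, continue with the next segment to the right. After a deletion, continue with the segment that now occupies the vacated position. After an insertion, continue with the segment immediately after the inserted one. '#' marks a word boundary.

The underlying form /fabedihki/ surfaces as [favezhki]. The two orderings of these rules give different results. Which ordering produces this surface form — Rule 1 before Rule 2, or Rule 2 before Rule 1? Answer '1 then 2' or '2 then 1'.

1 then 2

Order 1 then 2:
  1 Intervocalic Lenition: [fabedihki] → [favezihki]
  2 Syncope: [favezihki] → [favezhki]
  result: [favezhki]
Order 2 then 1:
  2 Syncope: [fabedihki] → [fabedhki]
  1 Intervocalic Lenition: [fabedhki] → [favedhki]
  result: [favedhki]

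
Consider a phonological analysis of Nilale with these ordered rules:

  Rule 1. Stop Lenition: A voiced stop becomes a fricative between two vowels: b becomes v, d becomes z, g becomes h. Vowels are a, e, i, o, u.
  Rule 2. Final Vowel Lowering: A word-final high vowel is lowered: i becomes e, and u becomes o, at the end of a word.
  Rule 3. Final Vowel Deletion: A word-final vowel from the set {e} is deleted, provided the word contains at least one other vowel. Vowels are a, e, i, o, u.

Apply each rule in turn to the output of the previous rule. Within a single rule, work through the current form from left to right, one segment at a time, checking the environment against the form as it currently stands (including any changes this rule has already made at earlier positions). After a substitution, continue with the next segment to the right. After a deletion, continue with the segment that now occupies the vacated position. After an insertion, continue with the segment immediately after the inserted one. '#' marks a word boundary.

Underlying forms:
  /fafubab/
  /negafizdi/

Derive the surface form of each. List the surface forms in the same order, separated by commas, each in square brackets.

/fafubab/:
  Rule 1 Stop Lenition: [fafubab] → [fafuvab]
  Rule 2 Final Vowel Lowering: no change — [fafuvab]
  Rule 3 Final Vowel Deletion: no change — [fafuvab]
/negafizdi/:
  Rule 1 Stop Lenition: [negafizdi] → [nehafizdi]
  Rule 2 Final Vowel Lowering: [nehafizdi] → [nehafizde]
  Rule 3 Final Vowel Deletion: [nehafizde] → [nehafizd]

[fafuvab], [nehafizd]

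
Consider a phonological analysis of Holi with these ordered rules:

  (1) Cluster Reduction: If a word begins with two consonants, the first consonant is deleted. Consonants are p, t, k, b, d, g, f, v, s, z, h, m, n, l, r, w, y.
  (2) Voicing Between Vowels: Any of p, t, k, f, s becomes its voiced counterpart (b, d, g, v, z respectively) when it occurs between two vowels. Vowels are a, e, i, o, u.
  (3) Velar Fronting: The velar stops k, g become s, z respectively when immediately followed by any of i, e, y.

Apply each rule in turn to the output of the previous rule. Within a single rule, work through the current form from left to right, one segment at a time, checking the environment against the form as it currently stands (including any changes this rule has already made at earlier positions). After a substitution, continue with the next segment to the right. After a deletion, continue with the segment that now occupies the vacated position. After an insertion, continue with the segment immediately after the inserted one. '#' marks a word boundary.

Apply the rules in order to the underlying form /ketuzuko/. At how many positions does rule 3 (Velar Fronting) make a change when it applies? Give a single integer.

(1) Cluster Reduction: no change — [ketuzuko]
(2) Voicing Between Vowels: [ketuzuko] → [keduzugo]
(3) Velar Fronting: [keduzugo] → [seduzugo]
Rule 3 changed 1 position(s).

1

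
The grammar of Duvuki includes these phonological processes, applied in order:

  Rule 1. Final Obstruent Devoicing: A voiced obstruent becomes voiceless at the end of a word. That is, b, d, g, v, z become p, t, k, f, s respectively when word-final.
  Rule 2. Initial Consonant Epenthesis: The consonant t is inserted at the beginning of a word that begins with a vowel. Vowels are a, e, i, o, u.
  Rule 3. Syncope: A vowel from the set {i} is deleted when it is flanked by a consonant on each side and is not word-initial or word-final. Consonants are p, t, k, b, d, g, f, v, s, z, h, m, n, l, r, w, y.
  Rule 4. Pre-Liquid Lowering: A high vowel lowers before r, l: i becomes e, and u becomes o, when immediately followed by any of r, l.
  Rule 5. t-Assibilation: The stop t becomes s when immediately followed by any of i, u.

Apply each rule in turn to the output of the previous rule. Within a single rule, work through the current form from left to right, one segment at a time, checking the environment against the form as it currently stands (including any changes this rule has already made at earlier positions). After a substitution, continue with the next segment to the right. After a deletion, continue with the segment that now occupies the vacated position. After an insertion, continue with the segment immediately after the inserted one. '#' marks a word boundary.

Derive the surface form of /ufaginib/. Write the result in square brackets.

[sufagnp]

Rule 1 Final Obstruent Devoicing: [ufaginib] → [ufaginip]
Rule 2 Initial Consonant Epenthesis: [ufaginip] → [tufaginip]
Rule 3 Syncope: [tufaginip] → [tufagnp]
Rule 4 Pre-Liquid Lowering: no change — [tufagnp]
Rule 5 t-Assibilation: [tufagnp] → [sufagnp]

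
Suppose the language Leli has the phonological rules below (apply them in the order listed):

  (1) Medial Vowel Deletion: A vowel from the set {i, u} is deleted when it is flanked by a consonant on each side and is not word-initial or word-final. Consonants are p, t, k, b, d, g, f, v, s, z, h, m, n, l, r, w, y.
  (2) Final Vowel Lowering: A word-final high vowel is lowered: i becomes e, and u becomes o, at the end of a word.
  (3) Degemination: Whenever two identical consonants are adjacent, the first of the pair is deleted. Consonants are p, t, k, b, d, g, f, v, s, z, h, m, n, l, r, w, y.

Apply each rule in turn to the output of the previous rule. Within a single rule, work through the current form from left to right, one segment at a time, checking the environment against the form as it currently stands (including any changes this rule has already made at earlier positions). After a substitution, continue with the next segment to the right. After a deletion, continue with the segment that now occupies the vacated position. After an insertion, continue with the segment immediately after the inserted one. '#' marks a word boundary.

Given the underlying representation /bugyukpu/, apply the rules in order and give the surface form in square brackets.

(1) Medial Vowel Deletion: [bugyukpu] → [bgykpu]
(2) Final Vowel Lowering: [bgykpu] → [bgykpo]
(3) Degemination: no change — [bgykpo]

[bgykpo]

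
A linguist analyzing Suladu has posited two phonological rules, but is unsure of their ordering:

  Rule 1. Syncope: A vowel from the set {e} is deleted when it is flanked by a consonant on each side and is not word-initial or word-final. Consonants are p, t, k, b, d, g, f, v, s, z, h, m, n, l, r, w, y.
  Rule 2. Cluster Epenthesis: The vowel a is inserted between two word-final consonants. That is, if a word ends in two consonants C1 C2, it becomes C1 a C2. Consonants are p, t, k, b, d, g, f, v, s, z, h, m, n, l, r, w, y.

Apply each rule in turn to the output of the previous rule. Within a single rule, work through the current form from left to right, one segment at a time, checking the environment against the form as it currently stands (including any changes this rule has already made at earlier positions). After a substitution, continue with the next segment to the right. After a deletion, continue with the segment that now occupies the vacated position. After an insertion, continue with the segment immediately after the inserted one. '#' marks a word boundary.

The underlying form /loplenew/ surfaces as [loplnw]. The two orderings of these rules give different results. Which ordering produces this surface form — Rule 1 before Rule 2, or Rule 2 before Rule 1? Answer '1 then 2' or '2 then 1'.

Order 1 then 2:
  1 Syncope: [loplenew] → [loplnw]
  2 Cluster Epenthesis: [loplnw] → [loplnaw]
  result: [loplnaw]
Order 2 then 1:
  2 Cluster Epenthesis: no change — [loplenew]
  1 Syncope: [loplenew] → [loplnw]
  result: [loplnw]

2 then 1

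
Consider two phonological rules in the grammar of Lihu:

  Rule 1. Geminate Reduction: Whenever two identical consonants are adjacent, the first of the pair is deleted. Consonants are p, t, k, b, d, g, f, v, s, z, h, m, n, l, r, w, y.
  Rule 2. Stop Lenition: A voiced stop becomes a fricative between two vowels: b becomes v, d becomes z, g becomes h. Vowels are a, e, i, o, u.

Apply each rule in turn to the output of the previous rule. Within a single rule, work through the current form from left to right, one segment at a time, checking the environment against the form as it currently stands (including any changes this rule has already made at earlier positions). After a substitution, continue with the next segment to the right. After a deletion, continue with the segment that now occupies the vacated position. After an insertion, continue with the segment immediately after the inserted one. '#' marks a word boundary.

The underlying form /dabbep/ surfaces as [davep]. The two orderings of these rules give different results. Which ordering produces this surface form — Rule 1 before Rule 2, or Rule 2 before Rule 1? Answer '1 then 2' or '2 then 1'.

Order 1 then 2:
  1 Geminate Reduction: [dabbep] → [dabep]
  2 Stop Lenition: [dabep] → [davep]
  result: [davep]
Order 2 then 1:
  2 Stop Lenition: no change — [dabbep]
  1 Geminate Reduction: [dabbep] → [dabep]
  result: [dabep]

1 then 2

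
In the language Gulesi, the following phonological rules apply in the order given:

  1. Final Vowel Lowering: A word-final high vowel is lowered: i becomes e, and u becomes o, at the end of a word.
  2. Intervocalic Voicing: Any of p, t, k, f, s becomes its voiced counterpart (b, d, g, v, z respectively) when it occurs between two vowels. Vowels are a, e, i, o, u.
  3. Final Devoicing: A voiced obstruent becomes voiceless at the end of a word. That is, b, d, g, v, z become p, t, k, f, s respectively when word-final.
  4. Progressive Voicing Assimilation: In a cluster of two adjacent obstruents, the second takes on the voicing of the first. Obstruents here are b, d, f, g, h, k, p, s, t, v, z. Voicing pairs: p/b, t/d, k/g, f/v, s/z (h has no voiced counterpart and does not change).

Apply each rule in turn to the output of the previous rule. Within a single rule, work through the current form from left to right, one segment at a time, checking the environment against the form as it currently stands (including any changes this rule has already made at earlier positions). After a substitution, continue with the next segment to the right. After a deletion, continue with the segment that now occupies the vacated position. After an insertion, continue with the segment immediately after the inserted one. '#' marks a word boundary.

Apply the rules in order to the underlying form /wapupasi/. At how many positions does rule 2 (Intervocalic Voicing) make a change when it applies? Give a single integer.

1 Final Vowel Lowering: [wapupasi] → [wapupase]
2 Intervocalic Voicing: [wapupase] → [wabubaze]
3 Final Devoicing: no change — [wabubaze]
4 Progressive Voicing Assimilation: no change — [wabubaze]
Rule 2 changed 3 position(s).

3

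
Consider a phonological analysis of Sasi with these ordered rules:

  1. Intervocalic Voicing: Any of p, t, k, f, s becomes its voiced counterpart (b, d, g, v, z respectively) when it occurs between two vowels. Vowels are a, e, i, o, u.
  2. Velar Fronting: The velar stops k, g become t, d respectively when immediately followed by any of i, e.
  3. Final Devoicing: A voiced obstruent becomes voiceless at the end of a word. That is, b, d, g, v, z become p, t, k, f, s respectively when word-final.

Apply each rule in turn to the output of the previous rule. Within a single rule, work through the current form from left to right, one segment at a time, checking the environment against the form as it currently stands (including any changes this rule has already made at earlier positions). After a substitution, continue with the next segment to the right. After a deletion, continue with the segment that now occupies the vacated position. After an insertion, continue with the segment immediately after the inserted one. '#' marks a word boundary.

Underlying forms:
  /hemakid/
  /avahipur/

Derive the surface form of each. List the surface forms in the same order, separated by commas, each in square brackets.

[hemadit], [avahibur]

/hemakid/:
  1 Intervocalic Voicing: [hemakid] → [hemagid]
  2 Velar Fronting: [hemagid] → [hemadid]
  3 Final Devoicing: [hemadid] → [hemadit]
/avahipur/:
  1 Intervocalic Voicing: [avahipur] → [avahibur]
  2 Velar Fronting: no change — [avahibur]
  3 Final Devoicing: no change — [avahibur]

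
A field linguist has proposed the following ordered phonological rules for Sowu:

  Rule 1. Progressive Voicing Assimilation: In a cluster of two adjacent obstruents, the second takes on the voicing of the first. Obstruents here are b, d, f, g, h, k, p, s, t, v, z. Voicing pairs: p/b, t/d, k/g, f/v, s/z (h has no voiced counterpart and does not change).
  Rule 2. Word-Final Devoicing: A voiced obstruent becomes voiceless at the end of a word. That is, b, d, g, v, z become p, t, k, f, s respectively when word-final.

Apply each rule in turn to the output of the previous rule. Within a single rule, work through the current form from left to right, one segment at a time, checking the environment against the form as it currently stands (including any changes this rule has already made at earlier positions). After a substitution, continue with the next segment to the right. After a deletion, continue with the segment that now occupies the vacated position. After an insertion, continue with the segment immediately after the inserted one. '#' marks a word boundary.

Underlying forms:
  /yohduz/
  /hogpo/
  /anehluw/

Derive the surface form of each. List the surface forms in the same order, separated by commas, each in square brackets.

/yohduz/:
  Rule 1 Progressive Voicing Assimilation: [yohduz] → [yohtuz]
  Rule 2 Word-Final Devoicing: [yohtuz] → [yohtus]
/hogpo/:
  Rule 1 Progressive Voicing Assimilation: [hogpo] → [hogbo]
  Rule 2 Word-Final Devoicing: no change — [hogbo]
/anehluw/:
  Rule 1 Progressive Voicing Assimilation: no change — [anehluw]
  Rule 2 Word-Final Devoicing: no change — [anehluw]

[yohtus], [hogbo], [anehluw]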